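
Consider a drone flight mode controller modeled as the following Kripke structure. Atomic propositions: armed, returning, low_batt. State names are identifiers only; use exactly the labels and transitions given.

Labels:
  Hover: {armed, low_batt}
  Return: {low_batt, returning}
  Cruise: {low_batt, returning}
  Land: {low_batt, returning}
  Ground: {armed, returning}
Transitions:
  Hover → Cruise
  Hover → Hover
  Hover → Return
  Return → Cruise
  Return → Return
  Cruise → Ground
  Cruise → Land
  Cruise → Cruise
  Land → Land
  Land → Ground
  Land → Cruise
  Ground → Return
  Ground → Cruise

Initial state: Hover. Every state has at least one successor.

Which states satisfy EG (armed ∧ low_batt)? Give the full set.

States satisfying armed ∧ low_batt: {Hover}.
States satisfying EG (armed ∧ low_batt): {Hover}.

{Hover}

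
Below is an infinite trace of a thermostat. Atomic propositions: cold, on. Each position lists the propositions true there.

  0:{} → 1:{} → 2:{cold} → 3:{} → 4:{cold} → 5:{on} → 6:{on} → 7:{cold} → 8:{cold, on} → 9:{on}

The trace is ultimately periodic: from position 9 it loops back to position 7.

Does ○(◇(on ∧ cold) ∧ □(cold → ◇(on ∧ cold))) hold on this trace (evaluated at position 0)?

The position after 0 is 1; ◇(on ∧ cold) ∧ □(cold → ◇(on ∧ cold)) is true there.

Holds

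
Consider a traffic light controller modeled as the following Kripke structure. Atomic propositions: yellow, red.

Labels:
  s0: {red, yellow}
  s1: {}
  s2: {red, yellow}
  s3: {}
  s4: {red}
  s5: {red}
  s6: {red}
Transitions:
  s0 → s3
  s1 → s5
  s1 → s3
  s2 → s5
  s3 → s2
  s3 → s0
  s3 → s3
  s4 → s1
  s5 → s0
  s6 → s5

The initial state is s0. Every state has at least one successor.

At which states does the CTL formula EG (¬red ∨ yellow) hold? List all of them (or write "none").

{s0, s1, s3}

States satisfying ¬red ∨ yellow: {s0, s1, s2, s3}.
States satisfying EG (¬red ∨ yellow): {s0, s1, s3}.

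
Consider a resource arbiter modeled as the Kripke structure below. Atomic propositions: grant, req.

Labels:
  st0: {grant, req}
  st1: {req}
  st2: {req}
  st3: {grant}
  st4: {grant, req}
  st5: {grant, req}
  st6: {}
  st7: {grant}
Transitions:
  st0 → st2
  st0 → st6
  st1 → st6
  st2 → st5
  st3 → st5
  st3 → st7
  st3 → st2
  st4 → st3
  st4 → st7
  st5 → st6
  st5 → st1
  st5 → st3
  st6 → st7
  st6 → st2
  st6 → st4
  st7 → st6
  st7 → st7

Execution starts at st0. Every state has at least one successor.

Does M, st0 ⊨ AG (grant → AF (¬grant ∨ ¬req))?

States satisfying grant → AF (¬grant ∨ ¬req): {st0, st1, st2, st3, st4, st5, st6, st7}.
States satisfying AG (grant → AF (¬grant ∨ ¬req)): {st0, st1, st2, st3, st4, st5, st6, st7}.
Every state reachable from st0 satisfies grant → AF (¬grant ∨ ¬req).
st0 ∈ Sat(AG (grant → AF (¬grant ∨ ¬req))).

Satisfied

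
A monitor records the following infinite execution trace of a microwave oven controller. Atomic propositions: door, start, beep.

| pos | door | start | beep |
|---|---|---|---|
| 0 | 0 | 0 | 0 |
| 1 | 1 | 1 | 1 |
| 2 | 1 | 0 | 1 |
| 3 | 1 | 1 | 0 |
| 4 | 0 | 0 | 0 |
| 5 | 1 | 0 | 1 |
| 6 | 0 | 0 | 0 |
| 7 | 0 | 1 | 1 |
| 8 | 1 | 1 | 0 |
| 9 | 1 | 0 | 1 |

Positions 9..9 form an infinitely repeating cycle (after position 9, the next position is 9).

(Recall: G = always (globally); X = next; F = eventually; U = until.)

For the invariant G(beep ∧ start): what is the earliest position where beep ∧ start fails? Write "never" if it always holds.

At position 0 the labels are {}, so beep ∧ start is false there. This is the first violation.

0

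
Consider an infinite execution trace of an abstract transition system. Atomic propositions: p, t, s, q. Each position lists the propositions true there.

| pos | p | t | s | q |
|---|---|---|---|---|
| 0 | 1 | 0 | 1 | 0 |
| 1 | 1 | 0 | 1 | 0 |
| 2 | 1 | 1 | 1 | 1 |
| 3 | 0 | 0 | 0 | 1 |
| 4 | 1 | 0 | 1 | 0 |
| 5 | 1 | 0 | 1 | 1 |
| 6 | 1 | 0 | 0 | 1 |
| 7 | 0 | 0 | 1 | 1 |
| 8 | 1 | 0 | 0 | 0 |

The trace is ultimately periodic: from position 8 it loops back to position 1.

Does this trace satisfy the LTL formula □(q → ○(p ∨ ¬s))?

Does not hold

q → ○(p ∨ ¬s) must hold at every position from 0 onward. It fails at position 6, so □(q → ○(p ∨ ¬s)) is false.
Positions where q holds: 2, 3, 5, 6, 7.
Check ○(p ∨ ¬s) at each: 2→ok, 3→ok, 5→ok, 6→fails, 7→ok.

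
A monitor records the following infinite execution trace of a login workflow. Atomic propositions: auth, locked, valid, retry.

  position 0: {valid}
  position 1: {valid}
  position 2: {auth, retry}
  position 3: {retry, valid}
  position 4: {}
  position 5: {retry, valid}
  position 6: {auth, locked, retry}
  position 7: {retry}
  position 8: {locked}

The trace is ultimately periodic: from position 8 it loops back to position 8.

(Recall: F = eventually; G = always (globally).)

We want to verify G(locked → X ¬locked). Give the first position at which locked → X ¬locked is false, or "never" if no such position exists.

Check locked → X ¬locked at each position in order: 0 ✓, 1 ✓, 2 ✓, 3 ✓, 4 ✓, 5 ✓, 6 ✓, 7 ✓.
At position 8 the labels are {locked} and the next position 8 has {locked}, so locked → X ¬locked is false there. This is the first violation.

8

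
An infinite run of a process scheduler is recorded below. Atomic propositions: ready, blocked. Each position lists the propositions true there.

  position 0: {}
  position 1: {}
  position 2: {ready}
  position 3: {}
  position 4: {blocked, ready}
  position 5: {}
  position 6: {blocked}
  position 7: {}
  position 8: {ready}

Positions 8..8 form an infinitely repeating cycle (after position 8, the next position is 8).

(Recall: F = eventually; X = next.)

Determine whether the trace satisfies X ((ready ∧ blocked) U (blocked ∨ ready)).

Does not hold

The position after 0 is 1; (ready ∧ blocked) U (blocked ∨ ready) is false there.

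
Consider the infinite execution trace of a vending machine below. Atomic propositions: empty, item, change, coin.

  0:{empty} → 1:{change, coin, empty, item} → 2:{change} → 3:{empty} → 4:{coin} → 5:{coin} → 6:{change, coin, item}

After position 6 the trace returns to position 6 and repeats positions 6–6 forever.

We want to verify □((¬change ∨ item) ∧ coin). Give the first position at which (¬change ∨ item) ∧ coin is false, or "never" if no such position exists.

0

At position 0 the labels are {empty}, so (¬change ∨ item) ∧ coin is false there. This is the first violation.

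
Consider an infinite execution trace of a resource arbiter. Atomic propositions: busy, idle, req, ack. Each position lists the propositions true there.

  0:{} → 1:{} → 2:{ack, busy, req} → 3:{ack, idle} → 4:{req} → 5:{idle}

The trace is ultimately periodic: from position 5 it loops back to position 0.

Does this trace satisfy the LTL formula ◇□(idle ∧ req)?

Violated

□(idle ∧ req) is false at every position 0..5, so it never becomes true and ◇□(idle ∧ req) fails.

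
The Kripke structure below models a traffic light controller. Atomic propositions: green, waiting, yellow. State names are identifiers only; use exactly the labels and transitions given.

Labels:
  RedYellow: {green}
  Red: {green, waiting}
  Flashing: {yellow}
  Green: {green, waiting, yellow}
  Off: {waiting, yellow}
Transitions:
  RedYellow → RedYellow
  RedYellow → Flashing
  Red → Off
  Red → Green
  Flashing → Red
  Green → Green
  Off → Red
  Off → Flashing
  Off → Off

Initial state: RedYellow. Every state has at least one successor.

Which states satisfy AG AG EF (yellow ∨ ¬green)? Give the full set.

{RedYellow, Red, Flashing, Green, Off}

States satisfying AG EF (yellow ∨ ¬green): {RedYellow, Red, Flashing, Green, Off}.
States satisfying AG AG EF (yellow ∨ ¬green): {RedYellow, Red, Flashing, Green, Off}.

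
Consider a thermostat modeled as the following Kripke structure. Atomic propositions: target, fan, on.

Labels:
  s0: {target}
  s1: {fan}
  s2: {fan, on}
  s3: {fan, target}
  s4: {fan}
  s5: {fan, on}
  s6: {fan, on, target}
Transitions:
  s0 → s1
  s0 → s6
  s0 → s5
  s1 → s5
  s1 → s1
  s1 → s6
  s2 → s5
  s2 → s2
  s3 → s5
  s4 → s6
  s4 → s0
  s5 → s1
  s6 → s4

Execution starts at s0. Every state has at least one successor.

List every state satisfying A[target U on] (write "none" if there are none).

{s2, s3, s5, s6}

States satisfying target: {s0, s3, s6}.
States satisfying on: {s2, s5, s6}.
States satisfying A[target U on]: {s2, s3, s5, s6}.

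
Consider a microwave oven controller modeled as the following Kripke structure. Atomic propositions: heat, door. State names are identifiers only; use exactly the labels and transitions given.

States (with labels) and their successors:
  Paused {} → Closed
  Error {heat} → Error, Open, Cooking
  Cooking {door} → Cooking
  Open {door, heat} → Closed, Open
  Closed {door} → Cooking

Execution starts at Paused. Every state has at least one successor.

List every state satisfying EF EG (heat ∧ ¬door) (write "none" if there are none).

States satisfying EG (heat ∧ ¬door): {Error}.
States satisfying EF EG (heat ∧ ¬door): {Error}.

{Error}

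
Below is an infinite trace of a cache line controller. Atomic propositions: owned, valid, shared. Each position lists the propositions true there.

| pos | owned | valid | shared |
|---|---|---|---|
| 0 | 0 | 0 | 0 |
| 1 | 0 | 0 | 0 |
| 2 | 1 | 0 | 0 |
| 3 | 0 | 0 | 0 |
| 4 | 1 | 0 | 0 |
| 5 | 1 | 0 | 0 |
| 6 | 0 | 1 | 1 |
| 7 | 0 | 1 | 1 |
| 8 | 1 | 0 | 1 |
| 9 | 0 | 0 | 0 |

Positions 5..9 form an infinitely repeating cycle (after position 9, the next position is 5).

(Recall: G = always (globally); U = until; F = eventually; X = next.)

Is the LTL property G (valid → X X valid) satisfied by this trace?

No

valid → X X valid must hold at every position from 0 onward. It fails at position 6, so G (valid → X X valid) is false.
Positions where valid holds: 6, 7.
Check X X valid at each: 6→fails, 7→fails.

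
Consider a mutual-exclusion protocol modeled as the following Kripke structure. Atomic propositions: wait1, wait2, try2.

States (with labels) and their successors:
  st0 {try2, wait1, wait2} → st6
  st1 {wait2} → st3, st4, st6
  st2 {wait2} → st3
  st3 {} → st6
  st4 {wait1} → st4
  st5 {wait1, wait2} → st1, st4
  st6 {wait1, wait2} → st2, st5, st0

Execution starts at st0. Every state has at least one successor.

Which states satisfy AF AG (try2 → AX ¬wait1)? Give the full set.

States satisfying AG (try2 → AX ¬wait1): {st4}.
States satisfying AF AG (try2 → AX ¬wait1): {st4}.

{st4}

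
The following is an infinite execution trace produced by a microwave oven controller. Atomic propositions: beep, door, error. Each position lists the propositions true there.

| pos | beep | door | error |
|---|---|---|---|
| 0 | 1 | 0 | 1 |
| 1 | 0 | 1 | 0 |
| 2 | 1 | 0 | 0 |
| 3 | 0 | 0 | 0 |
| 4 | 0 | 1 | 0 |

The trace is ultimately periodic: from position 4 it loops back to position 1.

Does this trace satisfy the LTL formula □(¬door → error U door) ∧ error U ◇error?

¬door → error U door must hold at every position from 0 onward. It fails at position 2, so □(¬door → error U door) is false.
Positions where ¬door holds: 0, 2, 3.
Check error U door at each: 0→ok, 2→fails, 3→fails.
Walking from position 0: ◇error first holds at position 0, and error holds at every earlier position along the way, so error U ◇error holds.
At position 0: □(¬door → error U door) is false; error U ◇error is true; so □(¬door → error U door) ∧ error U ◇error is false.

Does not hold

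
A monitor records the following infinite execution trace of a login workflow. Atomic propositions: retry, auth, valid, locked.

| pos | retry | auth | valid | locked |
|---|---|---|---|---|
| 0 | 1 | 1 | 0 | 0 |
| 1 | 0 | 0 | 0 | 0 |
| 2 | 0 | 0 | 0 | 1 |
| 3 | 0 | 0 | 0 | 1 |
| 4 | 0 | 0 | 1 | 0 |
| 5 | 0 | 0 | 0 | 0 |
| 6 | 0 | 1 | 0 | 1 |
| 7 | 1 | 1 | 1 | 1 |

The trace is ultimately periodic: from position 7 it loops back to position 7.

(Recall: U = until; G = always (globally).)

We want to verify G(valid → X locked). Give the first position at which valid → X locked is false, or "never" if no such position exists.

Check valid → X locked at each position in order: 0 ✓, 1 ✓, 2 ✓, 3 ✓.
At position 4 the labels are {valid} and the next position 5 has {}, so valid → X locked is false there. This is the first violation.

4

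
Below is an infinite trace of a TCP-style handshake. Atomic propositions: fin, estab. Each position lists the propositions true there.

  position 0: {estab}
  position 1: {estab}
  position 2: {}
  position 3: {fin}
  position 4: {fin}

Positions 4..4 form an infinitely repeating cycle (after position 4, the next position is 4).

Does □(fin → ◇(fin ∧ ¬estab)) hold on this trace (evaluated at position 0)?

Holds

fin → ◇(fin ∧ ¬estab) holds at every position 0..4, and those are all positions ever visited, so □(fin → ◇(fin ∧ ¬estab)) holds.
Positions where fin holds: 3, 4.
Check ◇(fin ∧ ¬estab) at each: 3→ok, 4→ok.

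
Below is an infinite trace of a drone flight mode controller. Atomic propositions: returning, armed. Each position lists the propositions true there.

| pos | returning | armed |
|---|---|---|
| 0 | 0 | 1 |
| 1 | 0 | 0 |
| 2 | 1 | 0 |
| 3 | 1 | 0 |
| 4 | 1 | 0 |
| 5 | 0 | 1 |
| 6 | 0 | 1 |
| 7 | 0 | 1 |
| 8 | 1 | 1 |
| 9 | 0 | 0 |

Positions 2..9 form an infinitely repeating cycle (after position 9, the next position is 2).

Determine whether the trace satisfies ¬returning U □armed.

Walking from position 0: at position 2, □armed has not yet held and ¬returning fails, so ¬returning U □armed is false.

Does not hold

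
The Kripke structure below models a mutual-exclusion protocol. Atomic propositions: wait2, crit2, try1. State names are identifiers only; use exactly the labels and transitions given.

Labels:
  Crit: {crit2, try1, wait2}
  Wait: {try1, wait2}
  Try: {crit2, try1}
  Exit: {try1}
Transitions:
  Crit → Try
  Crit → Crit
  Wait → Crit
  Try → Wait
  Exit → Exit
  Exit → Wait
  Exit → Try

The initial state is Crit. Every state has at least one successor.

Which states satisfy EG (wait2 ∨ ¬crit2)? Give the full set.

{Crit, Wait, Exit}

States satisfying wait2 ∨ ¬crit2: {Crit, Wait, Exit}.
States satisfying EG (wait2 ∨ ¬crit2): {Crit, Wait, Exit}.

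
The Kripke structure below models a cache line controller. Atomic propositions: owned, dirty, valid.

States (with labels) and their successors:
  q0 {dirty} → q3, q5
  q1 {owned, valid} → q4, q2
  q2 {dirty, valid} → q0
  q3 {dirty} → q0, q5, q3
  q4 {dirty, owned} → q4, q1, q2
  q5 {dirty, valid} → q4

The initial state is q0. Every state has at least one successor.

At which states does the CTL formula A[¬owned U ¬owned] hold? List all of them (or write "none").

{q0, q2, q3, q5}

States satisfying ¬owned: {q0, q2, q3, q5}.
States satisfying A[¬owned U ¬owned]: {q0, q2, q3, q5}.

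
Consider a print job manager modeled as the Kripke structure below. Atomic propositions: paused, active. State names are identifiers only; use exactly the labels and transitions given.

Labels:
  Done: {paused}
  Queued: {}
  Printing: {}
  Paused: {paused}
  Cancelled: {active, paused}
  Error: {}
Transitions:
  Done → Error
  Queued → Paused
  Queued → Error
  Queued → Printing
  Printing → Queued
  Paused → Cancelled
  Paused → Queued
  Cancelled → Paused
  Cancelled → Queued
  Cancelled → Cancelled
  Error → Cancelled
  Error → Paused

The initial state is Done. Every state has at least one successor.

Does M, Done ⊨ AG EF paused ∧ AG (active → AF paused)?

States satisfying EF paused: {Done, Queued, Printing, Paused, Cancelled, Error}.
States satisfying AG EF paused: {Done, Queued, Printing, Paused, Cancelled, Error}.
States satisfying active → AF paused: {Done, Queued, Printing, Paused, Cancelled, Error}.
States satisfying AG (active → AF paused): {Done, Queued, Printing, Paused, Cancelled, Error}.
States satisfying AG EF paused ∧ AG (active → AF paused): {Done, Queued, Printing, Paused, Cancelled, Error}.
Done ∈ Sat(AG EF paused ∧ AG (active → AF paused)).

Yes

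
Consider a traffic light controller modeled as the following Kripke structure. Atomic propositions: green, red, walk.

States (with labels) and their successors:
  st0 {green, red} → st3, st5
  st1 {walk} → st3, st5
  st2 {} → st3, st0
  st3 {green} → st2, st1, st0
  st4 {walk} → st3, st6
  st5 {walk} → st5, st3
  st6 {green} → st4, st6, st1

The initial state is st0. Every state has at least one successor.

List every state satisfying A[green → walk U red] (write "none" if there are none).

{st0}

States satisfying green → walk: {st1, st2, st4, st5}.
States satisfying red: {st0}.
States satisfying A[green → walk U red]: {st0}.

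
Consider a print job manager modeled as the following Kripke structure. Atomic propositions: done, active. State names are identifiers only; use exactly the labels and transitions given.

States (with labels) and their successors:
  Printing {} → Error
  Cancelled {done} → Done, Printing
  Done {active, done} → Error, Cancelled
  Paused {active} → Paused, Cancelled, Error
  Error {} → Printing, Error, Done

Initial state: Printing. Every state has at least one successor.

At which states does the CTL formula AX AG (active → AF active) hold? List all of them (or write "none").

States satisfying AG (active → AF active): {Printing, Cancelled, Done, Paused, Error}.
States satisfying AX AG (active → AF active): {Printing, Cancelled, Done, Paused, Error}.

{Printing, Cancelled, Done, Paused, Error}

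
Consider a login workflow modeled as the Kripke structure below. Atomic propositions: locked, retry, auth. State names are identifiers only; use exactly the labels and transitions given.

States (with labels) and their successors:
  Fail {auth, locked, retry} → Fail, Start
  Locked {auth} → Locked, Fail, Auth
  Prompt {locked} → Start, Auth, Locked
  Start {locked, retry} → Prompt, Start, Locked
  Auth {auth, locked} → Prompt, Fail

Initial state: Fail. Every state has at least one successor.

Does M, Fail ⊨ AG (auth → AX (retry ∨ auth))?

Violated

States satisfying auth → AX (retry ∨ auth): {Fail, Locked, Prompt, Start}.
States satisfying AG (auth → AX (retry ∨ auth)): ∅.
Auth is reachable from Fail and violates auth → AX (retry ∨ auth), so AG fails at Fail.
Fail ∉ Sat(AG (auth → AX (retry ∨ auth))).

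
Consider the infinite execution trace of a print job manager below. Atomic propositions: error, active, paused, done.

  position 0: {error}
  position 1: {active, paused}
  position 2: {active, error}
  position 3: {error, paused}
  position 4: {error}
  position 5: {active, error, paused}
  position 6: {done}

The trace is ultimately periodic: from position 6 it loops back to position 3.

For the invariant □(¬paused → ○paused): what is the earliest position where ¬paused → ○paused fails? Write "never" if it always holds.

never

¬paused → ○paused holds at every position 0..6, and those are all the positions the trace ever visits, so the invariant □(¬paused → ○paused) is never violated.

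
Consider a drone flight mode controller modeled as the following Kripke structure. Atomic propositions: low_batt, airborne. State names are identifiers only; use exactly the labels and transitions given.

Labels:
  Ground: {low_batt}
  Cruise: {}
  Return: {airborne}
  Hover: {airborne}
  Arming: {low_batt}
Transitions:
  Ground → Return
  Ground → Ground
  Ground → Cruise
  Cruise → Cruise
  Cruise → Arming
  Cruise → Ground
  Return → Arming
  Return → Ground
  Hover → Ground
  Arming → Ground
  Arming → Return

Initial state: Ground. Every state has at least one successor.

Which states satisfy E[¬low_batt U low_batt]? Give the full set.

{Ground, Cruise, Return, Hover, Arming}

States satisfying ¬low_batt: {Cruise, Return, Hover}.
States satisfying low_batt: {Ground, Arming}.
States satisfying E[¬low_batt U low_batt]: {Ground, Cruise, Return, Hover, Arming}.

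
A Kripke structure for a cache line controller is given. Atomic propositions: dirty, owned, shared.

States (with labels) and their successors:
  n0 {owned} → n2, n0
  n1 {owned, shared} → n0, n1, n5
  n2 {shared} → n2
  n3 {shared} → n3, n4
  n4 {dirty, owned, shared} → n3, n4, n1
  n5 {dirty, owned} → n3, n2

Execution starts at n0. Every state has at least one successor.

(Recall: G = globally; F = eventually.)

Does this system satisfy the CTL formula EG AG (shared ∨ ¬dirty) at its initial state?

Yes

States satisfying AG (shared ∨ ¬dirty): {n0, n2}.
States satisfying EG AG (shared ∨ ¬dirty): {n0, n2}.
n0 ∈ Sat(EG AG (shared ∨ ¬dirty)).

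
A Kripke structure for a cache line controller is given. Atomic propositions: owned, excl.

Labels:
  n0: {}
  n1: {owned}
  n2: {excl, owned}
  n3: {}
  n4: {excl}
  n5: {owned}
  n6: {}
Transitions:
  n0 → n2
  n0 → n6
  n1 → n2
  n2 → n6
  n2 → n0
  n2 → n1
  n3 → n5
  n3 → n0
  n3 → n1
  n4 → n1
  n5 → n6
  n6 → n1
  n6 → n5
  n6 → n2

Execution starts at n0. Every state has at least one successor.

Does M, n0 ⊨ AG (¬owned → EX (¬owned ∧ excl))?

States satisfying ¬owned → EX (¬owned ∧ excl): {n1, n2, n5}.
States satisfying AG (¬owned → EX (¬owned ∧ excl)): ∅.
n0 is reachable from n0 and violates ¬owned → EX (¬owned ∧ excl), so AG fails at n0.
n0 ∉ Sat(AG (¬owned → EX (¬owned ∧ excl))).

Does not hold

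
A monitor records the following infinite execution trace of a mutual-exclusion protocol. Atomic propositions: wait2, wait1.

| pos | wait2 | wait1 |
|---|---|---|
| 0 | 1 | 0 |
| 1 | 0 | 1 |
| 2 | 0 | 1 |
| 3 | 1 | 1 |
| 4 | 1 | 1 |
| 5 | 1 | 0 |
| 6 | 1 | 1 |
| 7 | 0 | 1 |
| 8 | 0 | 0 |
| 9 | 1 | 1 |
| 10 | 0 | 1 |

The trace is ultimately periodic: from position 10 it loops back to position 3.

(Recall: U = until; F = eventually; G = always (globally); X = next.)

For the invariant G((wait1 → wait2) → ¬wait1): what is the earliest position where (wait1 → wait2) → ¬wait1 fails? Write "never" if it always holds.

3

Check (wait1 → wait2) → ¬wait1 at each position in order: 0 ✓, 1 ✓, 2 ✓.
At position 3 the labels are {wait1, wait2}, so (wait1 → wait2) → ¬wait1 is false there. This is the first violation.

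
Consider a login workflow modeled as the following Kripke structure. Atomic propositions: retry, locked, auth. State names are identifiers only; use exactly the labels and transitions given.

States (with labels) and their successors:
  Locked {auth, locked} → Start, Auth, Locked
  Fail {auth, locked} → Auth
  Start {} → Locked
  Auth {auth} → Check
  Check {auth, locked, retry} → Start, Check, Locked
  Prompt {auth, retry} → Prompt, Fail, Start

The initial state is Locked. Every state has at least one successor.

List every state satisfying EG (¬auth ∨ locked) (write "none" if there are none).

States satisfying ¬auth ∨ locked: {Locked, Fail, Start, Check}.
States satisfying EG (¬auth ∨ locked): {Locked, Start, Check}.

{Locked, Start, Check}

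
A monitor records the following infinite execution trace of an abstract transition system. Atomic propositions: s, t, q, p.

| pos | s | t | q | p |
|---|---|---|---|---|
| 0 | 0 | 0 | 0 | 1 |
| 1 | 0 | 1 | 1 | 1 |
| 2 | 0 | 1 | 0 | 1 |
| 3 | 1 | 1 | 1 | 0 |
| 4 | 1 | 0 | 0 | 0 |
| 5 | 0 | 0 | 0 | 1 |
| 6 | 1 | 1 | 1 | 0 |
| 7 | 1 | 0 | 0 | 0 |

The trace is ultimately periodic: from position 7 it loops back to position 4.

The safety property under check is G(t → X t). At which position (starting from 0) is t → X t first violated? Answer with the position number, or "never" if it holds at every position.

3

Check t → X t at each position in order: 0 ✓, 1 ✓, 2 ✓.
At position 3 the labels are {q, s, t} and the next position 4 has {s}, so t → X t is false there. This is the first violation.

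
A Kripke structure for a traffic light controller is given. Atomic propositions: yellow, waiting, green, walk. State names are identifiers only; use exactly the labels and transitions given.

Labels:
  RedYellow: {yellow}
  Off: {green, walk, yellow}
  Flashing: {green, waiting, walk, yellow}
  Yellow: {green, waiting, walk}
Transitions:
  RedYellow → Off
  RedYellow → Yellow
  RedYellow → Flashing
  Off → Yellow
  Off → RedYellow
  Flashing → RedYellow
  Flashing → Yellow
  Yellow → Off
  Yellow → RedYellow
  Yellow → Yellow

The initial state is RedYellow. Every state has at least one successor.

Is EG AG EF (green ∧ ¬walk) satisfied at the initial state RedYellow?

States satisfying AG EF (green ∧ ¬walk): ∅.
States satisfying EG AG EF (green ∧ ¬walk): ∅.
No suitable path/successor from RedYellow witnesses the formula.
RedYellow ∉ Sat(EG AG EF (green ∧ ¬walk)).

Does not hold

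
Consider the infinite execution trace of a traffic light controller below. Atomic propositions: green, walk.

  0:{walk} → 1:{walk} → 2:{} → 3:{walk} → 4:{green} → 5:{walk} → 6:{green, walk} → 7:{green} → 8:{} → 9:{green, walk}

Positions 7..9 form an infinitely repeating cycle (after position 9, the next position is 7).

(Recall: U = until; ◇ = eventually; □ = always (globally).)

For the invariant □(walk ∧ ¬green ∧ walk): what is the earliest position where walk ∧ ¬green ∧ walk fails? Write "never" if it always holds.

Check walk ∧ ¬green ∧ walk at each position in order: 0 ✓, 1 ✓.
At position 2 the labels are {}, so walk ∧ ¬green ∧ walk is false there. This is the first violation.

2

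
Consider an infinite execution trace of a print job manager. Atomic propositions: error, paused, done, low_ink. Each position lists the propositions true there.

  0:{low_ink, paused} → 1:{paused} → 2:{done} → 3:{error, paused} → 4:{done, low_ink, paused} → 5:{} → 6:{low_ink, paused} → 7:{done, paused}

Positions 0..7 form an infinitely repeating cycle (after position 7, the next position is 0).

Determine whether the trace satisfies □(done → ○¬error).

Does not hold

done → ○¬error must hold at every position from 0 onward. It fails at position 2, so □(done → ○¬error) is false.
Positions where done holds: 2, 4, 7.
Check ○¬error at each: 2→fails, 4→ok, 7→ok.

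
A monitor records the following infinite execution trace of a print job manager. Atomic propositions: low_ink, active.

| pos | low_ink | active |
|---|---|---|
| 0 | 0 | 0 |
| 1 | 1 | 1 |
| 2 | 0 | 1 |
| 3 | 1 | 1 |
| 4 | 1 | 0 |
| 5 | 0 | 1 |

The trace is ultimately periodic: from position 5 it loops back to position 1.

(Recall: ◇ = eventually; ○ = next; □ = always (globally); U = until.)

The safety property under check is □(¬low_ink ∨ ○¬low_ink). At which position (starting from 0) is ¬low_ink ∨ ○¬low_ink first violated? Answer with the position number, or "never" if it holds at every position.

Check ¬low_ink ∨ ○¬low_ink at each position in order: 0 ✓, 1 ✓, 2 ✓.
At position 3 the labels are {active, low_ink} and the next position 4 has {low_ink}, so ¬low_ink ∨ ○¬low_ink is false there. This is the first violation.

3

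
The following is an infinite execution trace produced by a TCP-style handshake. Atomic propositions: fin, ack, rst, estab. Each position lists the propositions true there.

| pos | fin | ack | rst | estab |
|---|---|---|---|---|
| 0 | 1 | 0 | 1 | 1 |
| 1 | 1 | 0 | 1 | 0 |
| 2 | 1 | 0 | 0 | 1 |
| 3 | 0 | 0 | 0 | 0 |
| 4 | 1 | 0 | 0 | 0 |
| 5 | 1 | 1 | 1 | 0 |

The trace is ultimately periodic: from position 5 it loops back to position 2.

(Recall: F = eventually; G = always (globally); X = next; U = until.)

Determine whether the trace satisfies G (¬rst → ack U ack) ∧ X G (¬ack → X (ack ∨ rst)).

Violated

¬rst → ack U ack must hold at every position from 0 onward. It fails at position 2, so G (¬rst → ack U ack) is false.
Positions where ¬rst holds: 2, 3, 4.
Check ack U ack at each: 2→fails, 3→fails, 4→fails.
The position after 0 is 1; G (¬ack → X (ack ∨ rst)) is false there.
At position 0: G (¬rst → ack U ack) is false; X G (¬ack → X (ack ∨ rst)) is false; so G (¬rst → ack U ack) ∧ X G (¬ack → X (ack ∨ rst)) is false.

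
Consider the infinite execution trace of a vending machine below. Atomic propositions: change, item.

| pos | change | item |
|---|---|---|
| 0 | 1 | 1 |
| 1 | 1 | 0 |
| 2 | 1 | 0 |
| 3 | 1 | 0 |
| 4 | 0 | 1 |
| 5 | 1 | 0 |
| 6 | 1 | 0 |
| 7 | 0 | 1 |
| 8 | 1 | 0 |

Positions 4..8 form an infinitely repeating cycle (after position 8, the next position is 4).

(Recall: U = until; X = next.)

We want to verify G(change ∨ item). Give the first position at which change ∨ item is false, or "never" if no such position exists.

change ∨ item holds at every position 0..8, and those are all the positions the trace ever visits, so the invariant G(change ∨ item) is never violated.

never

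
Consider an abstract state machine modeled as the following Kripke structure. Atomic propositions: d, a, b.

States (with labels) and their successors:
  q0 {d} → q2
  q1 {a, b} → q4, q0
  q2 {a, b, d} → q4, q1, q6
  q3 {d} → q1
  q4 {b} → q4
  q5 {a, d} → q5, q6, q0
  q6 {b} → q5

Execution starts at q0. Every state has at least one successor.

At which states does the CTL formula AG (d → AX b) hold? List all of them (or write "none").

{q4}

States satisfying d → AX b: {q0, q1, q2, q3, q4, q6}.
States satisfying AG (d → AX b): {q4}.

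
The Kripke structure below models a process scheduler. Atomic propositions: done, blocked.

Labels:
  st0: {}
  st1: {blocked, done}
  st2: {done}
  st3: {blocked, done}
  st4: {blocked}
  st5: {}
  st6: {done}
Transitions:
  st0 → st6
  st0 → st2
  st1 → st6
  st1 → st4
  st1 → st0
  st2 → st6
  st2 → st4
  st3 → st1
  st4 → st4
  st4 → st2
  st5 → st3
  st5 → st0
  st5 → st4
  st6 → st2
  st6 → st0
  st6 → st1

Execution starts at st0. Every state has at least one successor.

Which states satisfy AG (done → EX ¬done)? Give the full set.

States satisfying done → EX ¬done: {st0, st1, st2, st4, st5, st6}.
States satisfying AG (done → EX ¬done): {st0, st1, st2, st4, st6}.

{st0, st1, st2, st4, st6}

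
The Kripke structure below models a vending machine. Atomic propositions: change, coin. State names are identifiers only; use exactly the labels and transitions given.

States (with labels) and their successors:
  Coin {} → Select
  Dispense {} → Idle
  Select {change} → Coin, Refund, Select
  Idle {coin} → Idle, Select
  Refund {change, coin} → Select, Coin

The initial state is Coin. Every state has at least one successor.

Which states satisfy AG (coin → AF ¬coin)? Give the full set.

States satisfying coin → AF ¬coin: {Coin, Dispense, Select, Refund}.
States satisfying AG (coin → AF ¬coin): {Coin, Select, Refund}.

{Coin, Select, Refund}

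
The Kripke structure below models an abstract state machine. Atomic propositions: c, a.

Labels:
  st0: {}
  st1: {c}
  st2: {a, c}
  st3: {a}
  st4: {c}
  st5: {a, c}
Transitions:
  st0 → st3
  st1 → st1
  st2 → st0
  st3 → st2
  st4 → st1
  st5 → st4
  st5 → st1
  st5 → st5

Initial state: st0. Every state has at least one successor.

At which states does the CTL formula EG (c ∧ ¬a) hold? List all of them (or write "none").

States satisfying c ∧ ¬a: {st1, st4}.
States satisfying EG (c ∧ ¬a): {st1, st4}.

{st1, st4}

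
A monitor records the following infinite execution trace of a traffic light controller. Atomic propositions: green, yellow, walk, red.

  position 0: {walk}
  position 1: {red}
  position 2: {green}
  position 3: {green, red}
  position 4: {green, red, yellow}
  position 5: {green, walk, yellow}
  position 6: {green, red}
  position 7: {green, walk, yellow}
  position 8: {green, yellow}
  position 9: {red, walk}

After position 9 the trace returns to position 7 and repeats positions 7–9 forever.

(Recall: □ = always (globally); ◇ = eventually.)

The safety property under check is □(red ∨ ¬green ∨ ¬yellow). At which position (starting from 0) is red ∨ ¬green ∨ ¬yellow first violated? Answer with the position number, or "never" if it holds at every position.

5

Check red ∨ ¬green ∨ ¬yellow at each position in order: 0 ✓, 1 ✓, 2 ✓, 3 ✓, 4 ✓.
At position 5 the labels are {green, walk, yellow}, so red ∨ ¬green ∨ ¬yellow is false there. This is the first violation.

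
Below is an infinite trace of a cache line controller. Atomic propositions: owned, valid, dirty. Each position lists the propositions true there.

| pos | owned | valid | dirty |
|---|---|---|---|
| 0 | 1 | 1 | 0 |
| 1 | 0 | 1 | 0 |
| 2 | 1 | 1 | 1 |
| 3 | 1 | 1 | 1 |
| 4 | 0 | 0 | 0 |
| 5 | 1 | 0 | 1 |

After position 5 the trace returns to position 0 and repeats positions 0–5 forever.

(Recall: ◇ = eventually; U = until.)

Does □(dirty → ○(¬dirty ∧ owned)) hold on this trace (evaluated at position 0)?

No

dirty → ○(¬dirty ∧ owned) must hold at every position from 0 onward. It fails at position 2, so □(dirty → ○(¬dirty ∧ owned)) is false.
Positions where dirty holds: 2, 3, 5.
Check ○(¬dirty ∧ owned) at each: 2→fails, 3→fails, 5→ok.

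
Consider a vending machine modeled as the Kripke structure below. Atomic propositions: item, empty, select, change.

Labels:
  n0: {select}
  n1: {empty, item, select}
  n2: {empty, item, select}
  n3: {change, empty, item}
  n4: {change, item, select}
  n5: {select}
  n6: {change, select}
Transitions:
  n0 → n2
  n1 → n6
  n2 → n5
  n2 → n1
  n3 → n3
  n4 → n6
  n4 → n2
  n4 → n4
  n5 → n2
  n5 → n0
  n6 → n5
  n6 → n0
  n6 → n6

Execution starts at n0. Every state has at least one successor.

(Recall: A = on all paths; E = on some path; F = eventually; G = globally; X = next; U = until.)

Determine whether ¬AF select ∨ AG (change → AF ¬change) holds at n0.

States satisfying select: {n0, n1, n2, n4, n5, n6}.
States satisfying AF select: {n0, n1, n2, n4, n5, n6}.
States satisfying ¬AF select: {n3}.
States satisfying change → AF ¬change: {n0, n1, n2, n5}.
States satisfying AG (change → AF ¬change): ∅.
States satisfying ¬AF select ∨ AG (change → AF ¬change): {n3}.
n0 ∉ Sat(¬AF select ∨ AG (change → AF ¬change)).

Does not hold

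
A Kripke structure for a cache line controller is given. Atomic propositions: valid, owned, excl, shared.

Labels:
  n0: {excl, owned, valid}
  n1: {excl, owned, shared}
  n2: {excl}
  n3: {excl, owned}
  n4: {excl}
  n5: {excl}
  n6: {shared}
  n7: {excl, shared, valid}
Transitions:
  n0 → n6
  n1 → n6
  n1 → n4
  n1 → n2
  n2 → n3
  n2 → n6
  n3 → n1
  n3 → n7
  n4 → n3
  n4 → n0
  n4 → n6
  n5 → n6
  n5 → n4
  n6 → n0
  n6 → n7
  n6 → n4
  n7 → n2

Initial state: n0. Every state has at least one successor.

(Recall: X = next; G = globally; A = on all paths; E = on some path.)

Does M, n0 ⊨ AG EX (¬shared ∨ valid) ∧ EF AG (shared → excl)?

States satisfying EX (¬shared ∨ valid): {n1, n2, n3, n4, n5, n6, n7}.
States satisfying AG EX (¬shared ∨ valid): ∅.
States satisfying AG (shared → excl): ∅.
States satisfying EF AG (shared → excl): ∅.
States satisfying AG EX (¬shared ∨ valid) ∧ EF AG (shared → excl): ∅.
n0 ∉ Sat(AG EX (¬shared ∨ valid) ∧ EF AG (shared → excl)).

No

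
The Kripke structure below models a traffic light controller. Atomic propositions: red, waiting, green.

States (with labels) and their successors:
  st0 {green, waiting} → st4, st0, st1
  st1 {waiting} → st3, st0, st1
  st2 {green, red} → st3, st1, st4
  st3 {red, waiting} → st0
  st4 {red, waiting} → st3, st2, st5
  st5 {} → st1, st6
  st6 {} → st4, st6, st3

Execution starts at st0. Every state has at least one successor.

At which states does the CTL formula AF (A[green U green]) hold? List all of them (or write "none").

{st0, st2, st3}

States satisfying A[green U green]: {st0, st2}.
States satisfying AF (A[green U green]): {st0, st2, st3}.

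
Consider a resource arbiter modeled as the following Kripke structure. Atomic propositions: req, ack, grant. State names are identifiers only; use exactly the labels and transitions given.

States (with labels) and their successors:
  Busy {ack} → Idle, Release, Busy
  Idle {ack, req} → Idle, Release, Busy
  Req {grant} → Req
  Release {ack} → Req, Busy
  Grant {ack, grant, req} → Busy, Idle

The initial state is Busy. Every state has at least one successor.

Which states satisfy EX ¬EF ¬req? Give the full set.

States satisfying ¬EF ¬req: ∅.
States satisfying EX ¬EF ¬req: ∅.

none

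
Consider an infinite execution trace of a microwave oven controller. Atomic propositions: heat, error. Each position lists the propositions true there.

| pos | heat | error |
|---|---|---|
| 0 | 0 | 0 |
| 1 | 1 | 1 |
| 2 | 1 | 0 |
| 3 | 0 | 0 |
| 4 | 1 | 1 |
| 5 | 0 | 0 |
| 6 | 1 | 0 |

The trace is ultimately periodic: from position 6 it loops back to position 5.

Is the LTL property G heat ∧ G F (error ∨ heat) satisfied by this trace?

heat must hold at every position from 0 onward. It fails at position 0, so G heat is false.
F (error ∨ heat) holds at every position 0..6, and those are all positions ever visited, so G F (error ∨ heat) holds.
At position 0: G heat is false; G F (error ∨ heat) is true; so G heat ∧ G F (error ∨ heat) is false.

Violated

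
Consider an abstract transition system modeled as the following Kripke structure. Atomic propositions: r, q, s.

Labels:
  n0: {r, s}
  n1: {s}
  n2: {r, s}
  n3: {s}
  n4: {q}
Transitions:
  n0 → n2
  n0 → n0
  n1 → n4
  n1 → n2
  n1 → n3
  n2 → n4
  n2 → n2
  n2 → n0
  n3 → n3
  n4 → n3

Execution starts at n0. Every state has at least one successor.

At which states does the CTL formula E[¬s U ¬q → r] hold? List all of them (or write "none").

{n0, n2, n4}

States satisfying ¬s: {n4}.
States satisfying ¬q → r: {n0, n2, n4}.
States satisfying E[¬s U ¬q → r]: {n0, n2, n4}.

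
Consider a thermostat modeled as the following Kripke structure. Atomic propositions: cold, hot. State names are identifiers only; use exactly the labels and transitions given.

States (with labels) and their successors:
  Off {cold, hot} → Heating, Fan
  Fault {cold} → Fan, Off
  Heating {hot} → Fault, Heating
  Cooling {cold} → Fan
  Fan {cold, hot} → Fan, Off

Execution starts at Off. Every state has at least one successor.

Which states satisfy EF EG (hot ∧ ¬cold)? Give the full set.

States satisfying EG (hot ∧ ¬cold): {Heating}.
States satisfying EF EG (hot ∧ ¬cold): {Off, Fault, Heating, Cooling, Fan}.

{Off, Fault, Heating, Cooling, Fan}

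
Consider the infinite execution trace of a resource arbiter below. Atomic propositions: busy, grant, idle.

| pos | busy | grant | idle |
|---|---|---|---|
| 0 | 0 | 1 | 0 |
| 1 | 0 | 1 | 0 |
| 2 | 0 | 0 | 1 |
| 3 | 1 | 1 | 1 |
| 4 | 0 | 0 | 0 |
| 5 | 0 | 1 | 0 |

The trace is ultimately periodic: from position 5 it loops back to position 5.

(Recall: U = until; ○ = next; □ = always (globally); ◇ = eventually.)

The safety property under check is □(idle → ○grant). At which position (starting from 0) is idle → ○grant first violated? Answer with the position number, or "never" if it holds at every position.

3

Check idle → ○grant at each position in order: 0 ✓, 1 ✓, 2 ✓.
At position 3 the labels are {busy, grant, idle} and the next position 4 has {}, so idle → ○grant is false there. This is the first violation.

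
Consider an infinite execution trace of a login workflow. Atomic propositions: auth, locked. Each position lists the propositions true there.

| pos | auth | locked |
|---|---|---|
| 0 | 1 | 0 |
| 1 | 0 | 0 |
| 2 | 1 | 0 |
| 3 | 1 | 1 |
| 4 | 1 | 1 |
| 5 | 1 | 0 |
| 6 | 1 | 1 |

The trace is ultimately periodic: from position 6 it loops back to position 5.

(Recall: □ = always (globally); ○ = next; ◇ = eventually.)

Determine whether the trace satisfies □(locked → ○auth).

locked → ○auth holds at every position 0..6, and those are all positions ever visited, so □(locked → ○auth) holds.
Positions where locked holds: 3, 4, 6.
Check ○auth at each: 3→ok, 4→ok, 6→ok.

Satisfied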